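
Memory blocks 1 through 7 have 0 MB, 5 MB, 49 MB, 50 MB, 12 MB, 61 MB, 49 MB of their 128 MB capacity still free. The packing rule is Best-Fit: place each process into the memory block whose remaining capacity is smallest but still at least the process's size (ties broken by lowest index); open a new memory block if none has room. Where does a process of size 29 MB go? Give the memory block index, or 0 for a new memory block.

Memory blocks with room: memory block 3 (49 MB), memory block 4 (50 MB), memory block 6 (61 MB), memory block 7 (49 MB).
Tightest fit is memory block 3 with 49 MB free.

3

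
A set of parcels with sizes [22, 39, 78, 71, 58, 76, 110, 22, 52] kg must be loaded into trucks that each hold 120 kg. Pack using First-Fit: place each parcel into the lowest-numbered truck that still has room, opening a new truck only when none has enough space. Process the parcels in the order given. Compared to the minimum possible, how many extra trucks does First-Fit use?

First-Fit: [22,39,58] [78,22] [71] [76] [110] [52] → 6 trucks.
Total size 528 kg; any packing needs at least ⌈528/120⌉ = 5 trucks.
An optimal packing achieves that bound: [110] [78,39] [76,22,22] [71] [58,52] → 5 trucks.
Excess: 6 − 5 = 1.

1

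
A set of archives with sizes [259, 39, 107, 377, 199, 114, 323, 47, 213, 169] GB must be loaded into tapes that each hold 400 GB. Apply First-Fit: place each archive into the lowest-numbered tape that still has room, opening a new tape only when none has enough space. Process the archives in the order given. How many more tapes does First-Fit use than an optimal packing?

First-Fit: [259,39,47] [107,199] [377] [114,213] [323] [169] → 6 tapes.
Total size 1847 GB; any packing needs at least ⌈1847/400⌉ = 5 tapes.
An optimal packing achieves that bound: [377] [323,47] [259,114] [213,169] [199,107,39] → 5 tapes.
Excess: 6 − 5 = 1.

1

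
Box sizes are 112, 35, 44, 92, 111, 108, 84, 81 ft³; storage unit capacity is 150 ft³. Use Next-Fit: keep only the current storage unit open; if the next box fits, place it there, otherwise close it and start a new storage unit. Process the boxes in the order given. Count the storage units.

6

112 ft³ → storage unit 1 (remaining 38 ft³)
35 ft³ → storage unit 1 (remaining 3 ft³)
44 ft³ → storage unit 2 (remaining 106 ft³)
92 ft³ → storage unit 2 (remaining 14 ft³)
111 ft³ → storage unit 3 (remaining 39 ft³)
108 ft³ → storage unit 4 (remaining 42 ft³)
84 ft³ → storage unit 5 (remaining 66 ft³)
81 ft³ → storage unit 6 (remaining 69 ft³)
Final storage units: [112,35] [44,92] [111] [108] [84] [81].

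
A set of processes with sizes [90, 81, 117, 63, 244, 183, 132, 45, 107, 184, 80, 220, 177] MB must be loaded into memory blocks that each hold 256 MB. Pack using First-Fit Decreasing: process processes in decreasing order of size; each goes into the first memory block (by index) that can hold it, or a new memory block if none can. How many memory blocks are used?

Sorted descending: 244, 220, 184, 183, 177, 132, 117, 107, 90, 81, 80, 63, 45.
memory block 1: place 244 MB, 12 MB left
memory block 2: place 220 MB, 36 MB left
memory block 3: place 184 MB, 72 MB left
memory block 4: place 183 MB, 73 MB left
memory block 5: place 177 MB, 79 MB left
memory block 6: place 132 MB, 124 MB left
memory block 6: place 117 MB, 7 MB left
memory block 7: place 107 MB, 149 MB left
memory block 7: place 90 MB, 59 MB left
memory block 8: place 81 MB, 175 MB left
memory block 8: place 80 MB, 95 MB left
memory block 3: place 63 MB, 9 MB left
memory block 4: place 45 MB, 28 MB left
Final memory blocks: [244] [220] [184,63] [183,45] [177] [132,117] [107,90] [81,80].

8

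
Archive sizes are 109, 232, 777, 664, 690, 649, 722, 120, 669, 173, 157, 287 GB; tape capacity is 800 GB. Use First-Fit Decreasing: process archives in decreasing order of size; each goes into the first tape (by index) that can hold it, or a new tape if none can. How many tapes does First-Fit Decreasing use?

Sorted descending: 777, 722, 690, 669, 664, 649, 287, 232, 173, 157, 120, 109.
tape 1: place 777 GB, 23 GB left
tape 2: place 722 GB, 78 GB left
tape 3: place 690 GB, 110 GB left
tape 4: place 669 GB, 131 GB left
tape 5: place 664 GB, 136 GB left
tape 6: place 649 GB, 151 GB left
tape 7: place 287 GB, 513 GB left
tape 7: place 232 GB, 281 GB left
tape 7: place 173 GB, 108 GB left
tape 8: place 157 GB, 643 GB left
tape 4: place 120 GB, 11 GB left
tape 3: place 109 GB, 1 GB left

8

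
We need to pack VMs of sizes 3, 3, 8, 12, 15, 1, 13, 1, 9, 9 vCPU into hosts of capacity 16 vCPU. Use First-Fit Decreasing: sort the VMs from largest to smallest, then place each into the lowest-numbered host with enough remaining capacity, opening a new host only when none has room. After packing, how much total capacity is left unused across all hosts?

22

Sorted descending: 15, 13, 12, 9, 9, 8, 3, 3, 1, 1.
host 1: place 15 vCPU, 1 vCPU left
host 2: place 13 vCPU, 3 vCPU left
host 3: place 12 vCPU, 4 vCPU left
host 4: place 9 vCPU, 7 vCPU left
host 5: place 9 vCPU, 7 vCPU left
host 6: place 8 vCPU, 8 vCPU left
host 2: place 3 vCPU, 0 vCPU left
host 3: place 3 vCPU, 1 vCPU left
host 1: place 1 vCPU, 0 vCPU left
host 3: place 1 vCPU, 0 vCPU left
6 hosts × 16 vCPU = 96 vCPU; used 74 vCPU; unused 22 vCPU.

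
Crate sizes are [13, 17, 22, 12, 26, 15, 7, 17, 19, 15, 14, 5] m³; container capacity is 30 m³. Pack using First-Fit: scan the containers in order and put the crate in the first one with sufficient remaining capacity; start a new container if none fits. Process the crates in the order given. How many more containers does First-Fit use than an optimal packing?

0

First-Fit: [13,17] [22,7] [12,15] [26] [17,5] [19] [15,14] → 7 containers.
Total size 182 m³; any packing needs at least ⌈182/30⌉ = 7 containers.
So 7 is already optimal.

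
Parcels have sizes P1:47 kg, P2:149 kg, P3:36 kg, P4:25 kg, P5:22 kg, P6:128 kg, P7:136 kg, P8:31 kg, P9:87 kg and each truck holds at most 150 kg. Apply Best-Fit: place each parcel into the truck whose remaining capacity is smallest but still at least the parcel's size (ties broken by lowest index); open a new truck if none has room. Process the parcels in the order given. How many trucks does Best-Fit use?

P1 (47 kg) → truck 1 (remaining 103 kg)
P2 (149 kg) → truck 2 (remaining 1 kg)
P3 (36 kg) → truck 1 (remaining 67 kg)
P4 (25 kg) → truck 1 (remaining 42 kg)
P5 (22 kg) → truck 1 (remaining 20 kg)
P6 (128 kg) → truck 3 (remaining 22 kg)
P7 (136 kg) → truck 4 (remaining 14 kg)
P8 (31 kg) → truck 5 (remaining 119 kg)
P9 (87 kg) → truck 5 (remaining 32 kg)

5 trucks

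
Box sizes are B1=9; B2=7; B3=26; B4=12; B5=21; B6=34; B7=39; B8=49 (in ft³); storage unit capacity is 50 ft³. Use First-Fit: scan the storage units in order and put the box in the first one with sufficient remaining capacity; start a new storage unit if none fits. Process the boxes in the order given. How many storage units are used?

5 storage units

storage unit 1: place B1 (9 ft³), 41 ft³ left
storage unit 1: place B2 (7 ft³), 34 ft³ left
storage unit 1: place B3 (26 ft³), 8 ft³ left
storage unit 2: place B4 (12 ft³), 38 ft³ left
storage unit 2: place B5 (21 ft³), 17 ft³ left
storage unit 3: place B6 (34 ft³), 16 ft³ left
storage unit 4: place B7 (39 ft³), 11 ft³ left
storage unit 5: place B8 (49 ft³), 1 ft³ left
Final storage units: [9,7,26] [12,21] [34] [39] [49].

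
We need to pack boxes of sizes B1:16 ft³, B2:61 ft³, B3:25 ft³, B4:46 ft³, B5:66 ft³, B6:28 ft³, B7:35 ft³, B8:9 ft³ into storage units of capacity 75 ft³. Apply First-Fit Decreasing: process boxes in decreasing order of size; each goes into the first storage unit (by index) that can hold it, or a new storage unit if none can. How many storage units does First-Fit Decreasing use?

5 storage units

Sorted descending: 66, 61, 46, 35, 28, 25, 16, 9.
66 ft³ → storage unit 1 (remaining 9 ft³)
61 ft³ → storage unit 2 (remaining 14 ft³)
46 ft³ → storage unit 3 (remaining 29 ft³)
35 ft³ → storage unit 4 (remaining 40 ft³)
28 ft³ → storage unit 3 (remaining 1 ft³)
25 ft³ → storage unit 4 (remaining 15 ft³)
16 ft³ → storage unit 5 (remaining 59 ft³)
9 ft³ → storage unit 1 (remaining 0 ft³)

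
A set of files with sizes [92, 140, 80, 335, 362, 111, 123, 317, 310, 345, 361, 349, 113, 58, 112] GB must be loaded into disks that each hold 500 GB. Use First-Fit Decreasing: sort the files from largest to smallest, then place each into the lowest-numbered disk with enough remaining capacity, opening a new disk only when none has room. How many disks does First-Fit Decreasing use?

7 disks

Sorted descending: 362, 361, 349, 345, 335, 317, 310, 140, 123, 113, 112, 111, 92, 80, 58.
Put 362 GB in disk 1; 138 GB remain.
Put 361 GB in disk 2; 139 GB remain.
Put 349 GB in disk 3; 151 GB remain.
Put 345 GB in disk 4; 155 GB remain.
Put 335 GB in disk 5; 165 GB remain.
Put 317 GB in disk 6; 183 GB remain.
Put 310 GB in disk 7; 190 GB remain.
Put 140 GB in disk 3; 11 GB remain.
Put 123 GB in disk 1; 15 GB remain.
Put 113 GB in disk 2; 26 GB remain.
Put 112 GB in disk 4; 43 GB remain.
Put 111 GB in disk 5; 54 GB remain.
Put 92 GB in disk 6; 91 GB remain.
Put 80 GB in disk 6; 11 GB remain.
Put 58 GB in disk 7; 132 GB remain.
Final disks: [362,123] [361,113] [349,140] [345,112] [335,111] [317,92,80] [310,58].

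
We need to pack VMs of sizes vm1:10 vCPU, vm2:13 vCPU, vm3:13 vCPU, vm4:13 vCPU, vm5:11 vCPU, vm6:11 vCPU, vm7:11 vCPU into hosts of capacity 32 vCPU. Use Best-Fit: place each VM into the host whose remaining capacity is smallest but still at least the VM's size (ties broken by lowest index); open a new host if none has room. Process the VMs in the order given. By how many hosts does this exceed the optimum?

Best-Fit: [10,13] [13,13] [11,11] [11] → 4 hosts.
Total size 82 vCPU; any packing needs at least ⌈82/32⌉ = 3 hosts.
An optimal packing achieves that bound: [13,13] [13,11] [11,11,10] → 3 hosts.
Excess: 4 − 3 = 1.

1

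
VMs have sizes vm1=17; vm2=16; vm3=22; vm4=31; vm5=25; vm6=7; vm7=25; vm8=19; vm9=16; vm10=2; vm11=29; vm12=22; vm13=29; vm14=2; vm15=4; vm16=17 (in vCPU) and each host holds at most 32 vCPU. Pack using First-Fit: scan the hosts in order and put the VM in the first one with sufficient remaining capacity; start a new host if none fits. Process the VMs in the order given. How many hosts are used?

11

host 1: place vm1 (17 vCPU), 15 vCPU left
host 2: place vm2 (16 vCPU), 16 vCPU left
host 3: place vm3 (22 vCPU), 10 vCPU left
host 4: place vm4 (31 vCPU), 1 vCPU left
host 5: place vm5 (25 vCPU), 7 vCPU left
host 1: place vm6 (7 vCPU), 8 vCPU left
host 6: place vm7 (25 vCPU), 7 vCPU left
host 7: place vm8 (19 vCPU), 13 vCPU left
host 2: place vm9 (16 vCPU), 0 vCPU left
host 1: place vm10 (2 vCPU), 6 vCPU left
host 8: place vm11 (29 vCPU), 3 vCPU left
host 9: place vm12 (22 vCPU), 10 vCPU left
host 10: place vm13 (29 vCPU), 3 vCPU left
host 1: place vm14 (2 vCPU), 4 vCPU left
host 1: place vm15 (4 vCPU), 0 vCPU left
host 11: place vm16 (17 vCPU), 15 vCPU left
Final hosts: [17,7,2,2,4] [16,16] [22] [31] [25] [25] [19] [29] [22] [29] [17].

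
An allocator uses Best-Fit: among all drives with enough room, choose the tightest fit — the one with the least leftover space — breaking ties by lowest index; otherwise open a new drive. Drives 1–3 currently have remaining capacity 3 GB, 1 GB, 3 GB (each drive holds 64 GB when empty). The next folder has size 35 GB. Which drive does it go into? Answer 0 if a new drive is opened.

0

No drive has ≥ 35 GB free, so a new drive is opened.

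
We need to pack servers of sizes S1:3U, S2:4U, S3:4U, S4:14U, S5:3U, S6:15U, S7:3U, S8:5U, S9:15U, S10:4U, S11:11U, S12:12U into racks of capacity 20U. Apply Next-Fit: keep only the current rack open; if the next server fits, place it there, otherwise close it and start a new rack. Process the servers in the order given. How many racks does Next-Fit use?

rack 1: place S1 (3U), 17U left
rack 1: place S2 (4U), 13U left
rack 1: place S3 (4U), 9U left
rack 2: place S4 (14U), 6U left
rack 2: place S5 (3U), 3U left
rack 3: place S6 (15U), 5U left
rack 3: place S7 (3U), 2U left
rack 4: place S8 (5U), 15U left
rack 4: place S9 (15U), 0U left
rack 5: place S10 (4U), 16U left
rack 5: place S11 (11U), 5U left
rack 6: place S12 (12U), 8U left
Final racks: [3,4,4] [14,3] [15,3] [5,15] [4,11] [12].

6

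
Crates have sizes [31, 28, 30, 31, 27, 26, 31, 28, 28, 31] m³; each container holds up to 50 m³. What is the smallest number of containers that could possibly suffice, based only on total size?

Total size = 31 + 28 + 30 + 31 + 27 + 26 + 31 + 28 + 28 + 31 = 291 m³.
⌈291 / 50⌉ = 6.

6 containers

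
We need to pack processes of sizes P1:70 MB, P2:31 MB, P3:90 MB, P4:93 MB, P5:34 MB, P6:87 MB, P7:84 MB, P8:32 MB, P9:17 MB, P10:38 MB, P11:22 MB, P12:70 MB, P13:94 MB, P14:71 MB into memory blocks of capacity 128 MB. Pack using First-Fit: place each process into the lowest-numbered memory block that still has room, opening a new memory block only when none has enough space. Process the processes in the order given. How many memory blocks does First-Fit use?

8 memory blocks

memory block 1: place P1 (70 MB), 58 MB left
memory block 1: place P2 (31 MB), 27 MB left
memory block 2: place P3 (90 MB), 38 MB left
memory block 3: place P4 (93 MB), 35 MB left
memory block 2: place P5 (34 MB), 4 MB left
memory block 4: place P6 (87 MB), 41 MB left
memory block 5: place P7 (84 MB), 44 MB left
memory block 3: place P8 (32 MB), 3 MB left
memory block 1: place P9 (17 MB), 10 MB left
memory block 4: place P10 (38 MB), 3 MB left
memory block 5: place P11 (22 MB), 22 MB left
memory block 6: place P12 (70 MB), 58 MB left
memory block 7: place P13 (94 MB), 34 MB left
memory block 8: place P14 (71 MB), 57 MB left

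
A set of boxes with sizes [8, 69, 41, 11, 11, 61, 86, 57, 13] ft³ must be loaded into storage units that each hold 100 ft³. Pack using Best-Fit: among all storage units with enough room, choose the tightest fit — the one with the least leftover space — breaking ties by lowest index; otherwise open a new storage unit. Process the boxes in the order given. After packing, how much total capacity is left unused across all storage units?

Put 8 ft³ in storage unit 1; 92 ft³ remain.
Put 69 ft³ in storage unit 1; 23 ft³ remain.
Put 41 ft³ in storage unit 2; 59 ft³ remain.
Put 11 ft³ in storage unit 1; 12 ft³ remain.
Put 11 ft³ in storage unit 1; 1 ft³ remain.
Put 61 ft³ in storage unit 3; 39 ft³ remain.
Put 86 ft³ in storage unit 4; 14 ft³ remain.
Put 57 ft³ in storage unit 2; 2 ft³ remain.
Put 13 ft³ in storage unit 4; 1 ft³ remain.
4 storage units × 100 ft³ = 400 ft³; used 357 ft³; unused 43 ft³.

43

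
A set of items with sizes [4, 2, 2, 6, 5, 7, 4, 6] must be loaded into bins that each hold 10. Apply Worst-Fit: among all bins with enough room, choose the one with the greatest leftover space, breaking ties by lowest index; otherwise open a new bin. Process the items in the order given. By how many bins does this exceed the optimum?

Worst-Fit: [4,2,2] [6] [5,4] [7] [6] → 5 bins.
Total size 36; any packing needs at least ⌈36/10⌉ = 4 bins.
An optimal packing achieves that bound: [7,2] [6,4] [6,4] [5,2] → 4 bins.
Excess: 5 − 4 = 1.

1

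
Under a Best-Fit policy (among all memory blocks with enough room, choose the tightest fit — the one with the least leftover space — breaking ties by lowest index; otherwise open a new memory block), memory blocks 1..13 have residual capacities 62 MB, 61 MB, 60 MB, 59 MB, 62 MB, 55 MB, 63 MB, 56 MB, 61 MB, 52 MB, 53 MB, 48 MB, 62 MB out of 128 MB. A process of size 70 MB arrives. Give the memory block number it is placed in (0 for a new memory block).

0

No memory block has ≥ 70 MB free, so a new memory block is opened.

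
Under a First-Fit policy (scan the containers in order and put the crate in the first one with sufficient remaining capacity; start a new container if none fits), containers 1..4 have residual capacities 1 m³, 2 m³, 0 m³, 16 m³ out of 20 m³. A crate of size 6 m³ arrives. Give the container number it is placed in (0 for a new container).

Containers with room: container 4 (16 m³).
The first with room is container 4.

4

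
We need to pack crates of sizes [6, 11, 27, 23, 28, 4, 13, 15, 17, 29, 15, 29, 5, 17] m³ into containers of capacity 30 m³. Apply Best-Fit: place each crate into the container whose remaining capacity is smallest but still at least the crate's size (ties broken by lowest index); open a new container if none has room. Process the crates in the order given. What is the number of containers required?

9

Put 6 m³ in container 1; 24 m³ remain.
Put 11 m³ in container 1; 13 m³ remain.
Put 27 m³ in container 2; 3 m³ remain.
Put 23 m³ in container 3; 7 m³ remain.
Put 28 m³ in container 4; 2 m³ remain.
Put 4 m³ in container 3; 3 m³ remain.
Put 13 m³ in container 1; 0 m³ remain.
Put 15 m³ in container 5; 15 m³ remain.
Put 17 m³ in container 6; 13 m³ remain.
Put 29 m³ in container 7; 1 m³ remain.
Put 15 m³ in container 5; 0 m³ remain.
Put 29 m³ in container 8; 1 m³ remain.
Put 5 m³ in container 6; 8 m³ remain.
Put 17 m³ in container 9; 13 m³ remain.
Final containers: [6,11,13] [27] [23,4] [28] [15,15] [17,5] [29] [29] [17].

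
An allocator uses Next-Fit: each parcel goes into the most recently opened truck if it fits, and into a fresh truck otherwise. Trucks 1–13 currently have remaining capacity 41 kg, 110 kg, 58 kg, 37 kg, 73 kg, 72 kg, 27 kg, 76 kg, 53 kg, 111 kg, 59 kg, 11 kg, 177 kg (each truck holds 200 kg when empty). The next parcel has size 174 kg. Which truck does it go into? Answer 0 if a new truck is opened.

13

Next-Fit only looks at truck 13, which has 177 kg free.
174 kg fits there.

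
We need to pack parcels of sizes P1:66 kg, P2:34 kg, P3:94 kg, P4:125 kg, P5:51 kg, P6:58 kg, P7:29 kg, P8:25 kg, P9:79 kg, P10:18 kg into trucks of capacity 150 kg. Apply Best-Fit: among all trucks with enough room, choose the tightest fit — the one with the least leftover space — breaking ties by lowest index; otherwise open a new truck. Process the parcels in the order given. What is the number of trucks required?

Put P1 (66 kg) in truck 1; 84 kg remain.
Put P2 (34 kg) in truck 1; 50 kg remain.
Put P3 (94 kg) in truck 2; 56 kg remain.
Put P4 (125 kg) in truck 3; 25 kg remain.
Put P5 (51 kg) in truck 2; 5 kg remain.
Put P6 (58 kg) in truck 4; 92 kg remain.
Put P7 (29 kg) in truck 1; 21 kg remain.
Put P8 (25 kg) in truck 3; 0 kg remain.
Put P9 (79 kg) in truck 4; 13 kg remain.
Put P10 (18 kg) in truck 1; 3 kg remain.

4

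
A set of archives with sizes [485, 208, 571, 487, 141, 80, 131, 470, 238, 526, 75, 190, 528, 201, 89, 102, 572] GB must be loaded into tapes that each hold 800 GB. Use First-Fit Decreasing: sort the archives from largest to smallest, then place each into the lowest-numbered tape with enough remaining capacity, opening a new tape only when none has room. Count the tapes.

Sorted descending: 572, 571, 528, 526, 487, 485, 470, 238, 208, 201, 190, 141, 131, 102, 89, 80, 75.
tape 1: place 572 GB, 228 GB left
tape 2: place 571 GB, 229 GB left
tape 3: place 528 GB, 272 GB left
tape 4: place 526 GB, 274 GB left
tape 5: place 487 GB, 313 GB left
tape 6: place 485 GB, 315 GB left
tape 7: place 470 GB, 330 GB left
tape 3: place 238 GB, 34 GB left
tape 1: place 208 GB, 20 GB left
tape 2: place 201 GB, 28 GB left
tape 4: place 190 GB, 84 GB left
tape 5: place 141 GB, 172 GB left
tape 5: place 131 GB, 41 GB left
tape 6: place 102 GB, 213 GB left
tape 6: place 89 GB, 124 GB left
tape 4: place 80 GB, 4 GB left
tape 6: place 75 GB, 49 GB left

7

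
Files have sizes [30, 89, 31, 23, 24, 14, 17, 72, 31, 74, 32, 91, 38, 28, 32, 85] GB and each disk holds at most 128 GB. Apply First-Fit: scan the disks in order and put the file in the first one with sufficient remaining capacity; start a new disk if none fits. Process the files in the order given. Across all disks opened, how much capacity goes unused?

disk 1: place 30 GB, 98 GB left
disk 1: place 89 GB, 9 GB left
disk 2: place 31 GB, 97 GB left
disk 2: place 23 GB, 74 GB left
disk 2: place 24 GB, 50 GB left
disk 2: place 14 GB, 36 GB left
disk 2: place 17 GB, 19 GB left
disk 3: place 72 GB, 56 GB left
disk 3: place 31 GB, 25 GB left
disk 4: place 74 GB, 54 GB left
disk 4: place 32 GB, 22 GB left
disk 5: place 91 GB, 37 GB left
disk 6: place 38 GB, 90 GB left
disk 5: place 28 GB, 9 GB left
disk 6: place 32 GB, 58 GB left
disk 7: place 85 GB, 43 GB left
7 disks × 128 GB = 896 GB; used 711 GB; unused 185 GB.

185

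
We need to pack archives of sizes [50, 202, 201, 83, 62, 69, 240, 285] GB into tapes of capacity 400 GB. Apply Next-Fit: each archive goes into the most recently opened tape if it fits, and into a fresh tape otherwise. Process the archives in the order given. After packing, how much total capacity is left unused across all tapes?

408

Put 50 GB in tape 1; 350 GB remain.
Put 202 GB in tape 1; 148 GB remain.
Put 201 GB in tape 2; 199 GB remain.
Put 83 GB in tape 2; 116 GB remain.
Put 62 GB in tape 2; 54 GB remain.
Put 69 GB in tape 3; 331 GB remain.
Put 240 GB in tape 3; 91 GB remain.
Put 285 GB in tape 4; 115 GB remain.
4 tapes × 400 GB = 1600 GB; used 1192 GB; unused 408 GB.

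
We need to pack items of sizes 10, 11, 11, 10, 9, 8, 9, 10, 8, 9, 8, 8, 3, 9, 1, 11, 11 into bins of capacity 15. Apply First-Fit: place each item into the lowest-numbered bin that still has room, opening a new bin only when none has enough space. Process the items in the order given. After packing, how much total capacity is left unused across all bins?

79

bin 1: place 10, 5 left
bin 2: place 11, 4 left
bin 3: place 11, 4 left
bin 4: place 10, 5 left
bin 5: place 9, 6 left
bin 6: place 8, 7 left
bin 7: place 9, 6 left
bin 8: place 10, 5 left
bin 9: place 8, 7 left
bin 10: place 9, 6 left
bin 11: place 8, 7 left
bin 12: place 8, 7 left
bin 1: place 3, 2 left
bin 13: place 9, 6 left
bin 1: place 1, 1 left
bin 14: place 11, 4 left
bin 15: place 11, 4 left
15 bins × 15 = 225; used 146; unused 79.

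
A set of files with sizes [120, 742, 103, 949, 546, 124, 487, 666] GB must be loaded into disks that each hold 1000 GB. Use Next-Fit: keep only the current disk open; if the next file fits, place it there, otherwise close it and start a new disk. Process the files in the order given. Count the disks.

120 GB → disk 1 (remaining 880 GB)
742 GB → disk 1 (remaining 138 GB)
103 GB → disk 1 (remaining 35 GB)
949 GB → disk 2 (remaining 51 GB)
546 GB → disk 3 (remaining 454 GB)
124 GB → disk 3 (remaining 330 GB)
487 GB → disk 4 (remaining 513 GB)
666 GB → disk 5 (remaining 334 GB)
Final disks: [120,742,103] [949] [546,124] [487] [666].

5 disks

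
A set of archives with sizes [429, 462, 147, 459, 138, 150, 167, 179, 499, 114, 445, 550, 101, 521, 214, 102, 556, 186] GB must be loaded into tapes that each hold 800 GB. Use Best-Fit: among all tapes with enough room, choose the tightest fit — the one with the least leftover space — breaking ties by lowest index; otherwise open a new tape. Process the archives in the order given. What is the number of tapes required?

8 tapes

tape 1: place 429 GB, 371 GB left
tape 2: place 462 GB, 338 GB left
tape 2: place 147 GB, 191 GB left
tape 3: place 459 GB, 341 GB left
tape 2: place 138 GB, 53 GB left
tape 3: place 150 GB, 191 GB left
tape 3: place 167 GB, 24 GB left
tape 1: place 179 GB, 192 GB left
tape 4: place 499 GB, 301 GB left
tape 1: place 114 GB, 78 GB left
tape 5: place 445 GB, 355 GB left
tape 6: place 550 GB, 250 GB left
tape 6: place 101 GB, 149 GB left
tape 7: place 521 GB, 279 GB left
tape 7: place 214 GB, 65 GB left
tape 6: place 102 GB, 47 GB left
tape 8: place 556 GB, 244 GB left
tape 8: place 186 GB, 58 GB left
Final tapes: [429,179,114] [462,147,138] [459,150,167] [499] [445] [550,101,102] [521,214] [556,186].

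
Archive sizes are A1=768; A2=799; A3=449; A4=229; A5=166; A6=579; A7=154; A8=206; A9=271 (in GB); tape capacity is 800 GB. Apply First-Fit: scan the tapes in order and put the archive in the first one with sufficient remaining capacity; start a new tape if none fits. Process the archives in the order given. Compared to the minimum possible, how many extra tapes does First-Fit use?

0

First-Fit: [768] [799] [449,229] [166,579] [154,206,271] → 5 tapes.
Total size 3621 GB; any packing needs at least ⌈3621/800⌉ = 5 tapes.
So 5 is already optimal.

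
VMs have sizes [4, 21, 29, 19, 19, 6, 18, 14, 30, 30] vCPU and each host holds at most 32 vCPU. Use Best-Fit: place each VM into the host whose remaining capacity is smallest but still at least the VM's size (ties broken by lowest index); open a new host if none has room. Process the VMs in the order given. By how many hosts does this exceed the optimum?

0

Best-Fit: [4,21,6] [29] [19] [19] [18,14] [30] [30] → 7 hosts.
7 VMs exceed 16 vCPU (half the capacity), and no two of those can share a host, so at least 7 hosts are needed.
So 7 is already optimal.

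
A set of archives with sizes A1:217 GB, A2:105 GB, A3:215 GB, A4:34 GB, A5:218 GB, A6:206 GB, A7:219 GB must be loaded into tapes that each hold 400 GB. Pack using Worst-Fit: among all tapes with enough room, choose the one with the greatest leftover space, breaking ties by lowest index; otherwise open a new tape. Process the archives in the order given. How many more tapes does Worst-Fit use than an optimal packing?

0

Worst-Fit: [217,105] [215,34] [218] [206] [219] → 5 tapes.
5 archives exceed 200 GB (half the capacity), and no two of those can share a tape, so at least 5 tapes are needed.
So 5 is already optimal.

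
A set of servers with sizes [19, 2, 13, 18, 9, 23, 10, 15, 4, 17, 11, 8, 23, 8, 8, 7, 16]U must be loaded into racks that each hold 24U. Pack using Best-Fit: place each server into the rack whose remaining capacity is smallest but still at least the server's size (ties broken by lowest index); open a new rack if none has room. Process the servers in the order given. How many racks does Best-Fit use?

10 racks

rack 1: place 19U, 5U left
rack 1: place 2U, 3U left
rack 2: place 13U, 11U left
rack 3: place 18U, 6U left
rack 2: place 9U, 2U left
rack 4: place 23U, 1U left
rack 5: place 10U, 14U left
rack 6: place 15U, 9U left
rack 3: place 4U, 2U left
rack 7: place 17U, 7U left
rack 5: place 11U, 3U left
rack 6: place 8U, 1U left
rack 8: place 23U, 1U left
rack 9: place 8U, 16U left
rack 9: place 8U, 8U left
rack 7: place 7U, 0U left
rack 10: place 16U, 8U left
Final racks: [19,2] [13,9] [18,4] [23] [10,11] [15,8] [17,7] [23] [8,8] [16].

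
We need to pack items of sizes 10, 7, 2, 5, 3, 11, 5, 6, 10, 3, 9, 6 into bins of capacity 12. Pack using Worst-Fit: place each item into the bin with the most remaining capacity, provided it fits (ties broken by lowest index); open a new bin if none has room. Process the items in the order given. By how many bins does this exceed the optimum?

1

Worst-Fit: [10] [7,2] [5,3,3] [11] [5,6] [10] [9] [6] → 8 bins.
Total size 77; any packing needs at least ⌈77/12⌉ = 7 bins.
An optimal packing achieves that bound: [11] [10,2] [10] [9,3] [7,5] [6,6] [5,3] → 7 bins.
Excess: 8 − 7 = 1.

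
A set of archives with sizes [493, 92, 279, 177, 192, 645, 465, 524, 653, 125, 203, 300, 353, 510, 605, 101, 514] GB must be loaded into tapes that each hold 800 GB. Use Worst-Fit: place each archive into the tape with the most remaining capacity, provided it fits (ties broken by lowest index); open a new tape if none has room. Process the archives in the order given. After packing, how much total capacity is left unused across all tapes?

Put 493 GB in tape 1; 307 GB remain.
Put 92 GB in tape 1; 215 GB remain.
Put 279 GB in tape 2; 521 GB remain.
Put 177 GB in tape 2; 344 GB remain.
Put 192 GB in tape 2; 152 GB remain.
Put 645 GB in tape 3; 155 GB remain.
Put 465 GB in tape 4; 335 GB remain.
Put 524 GB in tape 5; 276 GB remain.
Put 653 GB in tape 6; 147 GB remain.
Put 125 GB in tape 4; 210 GB remain.
Put 203 GB in tape 5; 73 GB remain.
Put 300 GB in tape 7; 500 GB remain.
Put 353 GB in tape 7; 147 GB remain.
Put 510 GB in tape 8; 290 GB remain.
Put 605 GB in tape 9; 195 GB remain.
Put 101 GB in tape 8; 189 GB remain.
Put 514 GB in tape 10; 286 GB remain.
10 tapes × 800 GB = 8000 GB; used 6231 GB; unused 1769 GB.

1769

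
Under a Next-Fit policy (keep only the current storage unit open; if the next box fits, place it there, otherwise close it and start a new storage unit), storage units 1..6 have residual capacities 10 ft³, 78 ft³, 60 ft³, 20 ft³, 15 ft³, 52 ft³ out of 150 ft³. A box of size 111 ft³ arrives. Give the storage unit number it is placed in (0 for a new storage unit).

0

Next-Fit only looks at storage unit 6, which has 52 ft³ free.
111 ft³ does not fit, so a new storage unit is opened.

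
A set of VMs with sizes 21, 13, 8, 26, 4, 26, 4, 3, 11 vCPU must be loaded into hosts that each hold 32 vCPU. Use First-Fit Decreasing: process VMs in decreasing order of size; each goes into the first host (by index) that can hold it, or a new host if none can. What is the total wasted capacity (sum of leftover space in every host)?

Sorted descending: 26, 26, 21, 13, 11, 8, 4, 4, 3.
Put 26 vCPU in host 1; 6 vCPU remain.
Put 26 vCPU in host 2; 6 vCPU remain.
Put 21 vCPU in host 3; 11 vCPU remain.
Put 13 vCPU in host 4; 19 vCPU remain.
Put 11 vCPU in host 3; 0 vCPU remain.
Put 8 vCPU in host 4; 11 vCPU remain.
Put 4 vCPU in host 1; 2 vCPU remain.
Put 4 vCPU in host 2; 2 vCPU remain.
Put 3 vCPU in host 4; 8 vCPU remain.
4 hosts × 32 vCPU = 128 vCPU; used 116 vCPU; unused 12 vCPU.

12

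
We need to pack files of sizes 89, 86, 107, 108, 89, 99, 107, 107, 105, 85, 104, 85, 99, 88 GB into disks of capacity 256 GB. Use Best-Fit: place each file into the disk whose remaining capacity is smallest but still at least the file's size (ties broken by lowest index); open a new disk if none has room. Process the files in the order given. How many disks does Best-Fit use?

7 disks

89 GB → disk 1 (remaining 167 GB)
86 GB → disk 1 (remaining 81 GB)
107 GB → disk 2 (remaining 149 GB)
108 GB → disk 2 (remaining 41 GB)
89 GB → disk 3 (remaining 167 GB)
99 GB → disk 3 (remaining 68 GB)
107 GB → disk 4 (remaining 149 GB)
107 GB → disk 4 (remaining 42 GB)
105 GB → disk 5 (remaining 151 GB)
85 GB → disk 5 (remaining 66 GB)
104 GB → disk 6 (remaining 152 GB)
85 GB → disk 6 (remaining 67 GB)
99 GB → disk 7 (remaining 157 GB)
88 GB → disk 7 (remaining 69 GB)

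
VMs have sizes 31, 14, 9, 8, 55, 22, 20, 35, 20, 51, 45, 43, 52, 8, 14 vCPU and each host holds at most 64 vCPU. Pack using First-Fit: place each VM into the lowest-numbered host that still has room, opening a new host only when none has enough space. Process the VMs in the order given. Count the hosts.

Put 31 vCPU in host 1; 33 vCPU remain.
Put 14 vCPU in host 1; 19 vCPU remain.
Put 9 vCPU in host 1; 10 vCPU remain.
Put 8 vCPU in host 1; 2 vCPU remain.
Put 55 vCPU in host 2; 9 vCPU remain.
Put 22 vCPU in host 3; 42 vCPU remain.
Put 20 vCPU in host 3; 22 vCPU remain.
Put 35 vCPU in host 4; 29 vCPU remain.
Put 20 vCPU in host 3; 2 vCPU remain.
Put 51 vCPU in host 5; 13 vCPU remain.
Put 45 vCPU in host 6; 19 vCPU remain.
Put 43 vCPU in host 7; 21 vCPU remain.
Put 52 vCPU in host 8; 12 vCPU remain.
Put 8 vCPU in host 2; 1 vCPU remain.
Put 14 vCPU in host 4; 15 vCPU remain.
Final hosts: [31,14,9,8] [55,8] [22,20,20] [35,14] [51] [45] [43] [52].

8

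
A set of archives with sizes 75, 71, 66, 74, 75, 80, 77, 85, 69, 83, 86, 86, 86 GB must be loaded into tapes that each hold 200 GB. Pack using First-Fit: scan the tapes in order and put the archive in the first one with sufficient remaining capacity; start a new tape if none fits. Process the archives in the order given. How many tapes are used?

tape 1: place 75 GB, 125 GB left
tape 1: place 71 GB, 54 GB left
tape 2: place 66 GB, 134 GB left
tape 2: place 74 GB, 60 GB left
tape 3: place 75 GB, 125 GB left
tape 3: place 80 GB, 45 GB left
tape 4: place 77 GB, 123 GB left
tape 4: place 85 GB, 38 GB left
tape 5: place 69 GB, 131 GB left
tape 5: place 83 GB, 48 GB left
tape 6: place 86 GB, 114 GB left
tape 6: place 86 GB, 28 GB left
tape 7: place 86 GB, 114 GB left

7 tapes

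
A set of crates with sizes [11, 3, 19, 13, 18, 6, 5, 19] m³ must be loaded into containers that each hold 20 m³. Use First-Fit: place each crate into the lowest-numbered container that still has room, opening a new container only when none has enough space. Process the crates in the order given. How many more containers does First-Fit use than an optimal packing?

First-Fit: [11,3,6] [19] [13,5] [18] [19] → 5 containers.
Total size 94 m³; any packing needs at least ⌈94/20⌉ = 5 containers.
So 5 is already optimal.

0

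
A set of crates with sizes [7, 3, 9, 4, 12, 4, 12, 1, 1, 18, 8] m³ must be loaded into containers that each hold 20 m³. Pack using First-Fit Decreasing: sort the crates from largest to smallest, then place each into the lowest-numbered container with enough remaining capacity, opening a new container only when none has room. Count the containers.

4 containers

Sorted descending: 18, 12, 12, 9, 8, 7, 4, 4, 3, 1, 1.
container 1: place 18 m³, 2 m³ left
container 2: place 12 m³, 8 m³ left
container 3: place 12 m³, 8 m³ left
container 4: place 9 m³, 11 m³ left
container 2: place 8 m³, 0 m³ left
container 3: place 7 m³, 1 m³ left
container 4: place 4 m³, 7 m³ left
container 4: place 4 m³, 3 m³ left
container 4: place 3 m³, 0 m³ left
container 1: place 1 m³, 1 m³ left
container 1: place 1 m³, 0 m³ left
Final containers: [18,1,1] [12,8] [12,7] [9,4,4,3].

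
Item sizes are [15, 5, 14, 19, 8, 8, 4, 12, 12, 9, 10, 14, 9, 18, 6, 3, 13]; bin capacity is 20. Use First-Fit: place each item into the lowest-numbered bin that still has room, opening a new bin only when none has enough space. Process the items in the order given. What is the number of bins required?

bin 1: place 15, 5 left
bin 1: place 5, 0 left
bin 2: place 14, 6 left
bin 3: place 19, 1 left
bin 4: place 8, 12 left
bin 4: place 8, 4 left
bin 2: place 4, 2 left
bin 5: place 12, 8 left
bin 6: place 12, 8 left
bin 7: place 9, 11 left
bin 7: place 10, 1 left
bin 8: place 14, 6 left
bin 9: place 9, 11 left
bin 10: place 18, 2 left
bin 5: place 6, 2 left
bin 4: place 3, 1 left
bin 11: place 13, 7 left

11 bins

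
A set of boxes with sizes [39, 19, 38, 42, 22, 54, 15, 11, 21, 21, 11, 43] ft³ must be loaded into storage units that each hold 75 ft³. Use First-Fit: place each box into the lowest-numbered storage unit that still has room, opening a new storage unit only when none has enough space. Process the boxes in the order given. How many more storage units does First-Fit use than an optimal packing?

First-Fit: [39,19,15] [38,22,11] [42,21,11] [54,21] [43] → 5 storage units.
Total size 336 ft³; any packing needs at least ⌈336/75⌉ = 5 storage units.
So 5 is already optimal.

0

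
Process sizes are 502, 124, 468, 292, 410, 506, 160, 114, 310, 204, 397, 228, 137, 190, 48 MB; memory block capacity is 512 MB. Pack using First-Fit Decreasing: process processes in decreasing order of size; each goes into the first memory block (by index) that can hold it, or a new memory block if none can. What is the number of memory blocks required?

Sorted descending: 506, 502, 468, 410, 397, 310, 292, 228, 204, 190, 160, 137, 124, 114, 48.
memory block 1: place 506 MB, 6 MB left
memory block 2: place 502 MB, 10 MB left
memory block 3: place 468 MB, 44 MB left
memory block 4: place 410 MB, 102 MB left
memory block 5: place 397 MB, 115 MB left
memory block 6: place 310 MB, 202 MB left
memory block 7: place 292 MB, 220 MB left
memory block 8: place 228 MB, 284 MB left
memory block 7: place 204 MB, 16 MB left
memory block 6: place 190 MB, 12 MB left
memory block 8: place 160 MB, 124 MB left
memory block 9: place 137 MB, 375 MB left
memory block 8: place 124 MB, 0 MB left
memory block 5: place 114 MB, 1 MB left
memory block 4: place 48 MB, 54 MB left

9 memory blocks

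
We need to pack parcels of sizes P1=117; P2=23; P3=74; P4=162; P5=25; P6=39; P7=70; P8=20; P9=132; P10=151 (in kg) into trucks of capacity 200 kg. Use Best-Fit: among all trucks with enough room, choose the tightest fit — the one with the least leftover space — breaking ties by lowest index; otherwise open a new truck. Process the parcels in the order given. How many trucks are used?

5

truck 1: place P1 (117 kg), 83 kg left
truck 1: place P2 (23 kg), 60 kg left
truck 2: place P3 (74 kg), 126 kg left
truck 3: place P4 (162 kg), 38 kg left
truck 3: place P5 (25 kg), 13 kg left
truck 1: place P6 (39 kg), 21 kg left
truck 2: place P7 (70 kg), 56 kg left
truck 1: place P8 (20 kg), 1 kg left
truck 4: place P9 (132 kg), 68 kg left
truck 5: place P10 (151 kg), 49 kg left
Final trucks: [117,23,39,20] [74,70] [162,25] [132] [151].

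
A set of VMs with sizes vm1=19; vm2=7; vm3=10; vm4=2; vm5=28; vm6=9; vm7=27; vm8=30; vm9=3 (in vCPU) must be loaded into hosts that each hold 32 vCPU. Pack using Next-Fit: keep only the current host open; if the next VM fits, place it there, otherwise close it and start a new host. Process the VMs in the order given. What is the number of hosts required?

host 1: place vm1 (19 vCPU), 13 vCPU left
host 1: place vm2 (7 vCPU), 6 vCPU left
host 2: place vm3 (10 vCPU), 22 vCPU left
host 2: place vm4 (2 vCPU), 20 vCPU left
host 3: place vm5 (28 vCPU), 4 vCPU left
host 4: place vm6 (9 vCPU), 23 vCPU left
host 5: place vm7 (27 vCPU), 5 vCPU left
host 6: place vm8 (30 vCPU), 2 vCPU left
host 7: place vm9 (3 vCPU), 29 vCPU left
Final hosts: [19,7] [10,2] [28] [9] [27] [30] [3].

7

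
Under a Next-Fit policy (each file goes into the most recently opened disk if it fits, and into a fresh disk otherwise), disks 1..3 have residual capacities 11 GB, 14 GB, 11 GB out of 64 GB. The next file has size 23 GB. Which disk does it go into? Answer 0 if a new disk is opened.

0

Next-Fit only looks at disk 3, which has 11 GB free.
23 GB does not fit, so a new disk is opened.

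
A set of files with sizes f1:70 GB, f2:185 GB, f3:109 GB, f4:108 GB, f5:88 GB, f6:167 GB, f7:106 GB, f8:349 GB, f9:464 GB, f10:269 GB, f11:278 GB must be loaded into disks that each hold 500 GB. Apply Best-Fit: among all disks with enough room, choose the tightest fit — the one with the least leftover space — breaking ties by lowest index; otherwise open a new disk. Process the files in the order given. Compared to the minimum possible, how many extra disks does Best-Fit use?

1

Best-Fit: [70,185,109,108] [88,167,106] [349] [464] [269] [278] → 6 disks.
Total size 2193 GB; any packing needs at least ⌈2193/500⌉ = 5 disks.
An optimal packing achieves that bound: [464] [349,109] [278,185] [269,167] [108,106,88,70] → 5 disks.
Excess: 6 − 5 = 1.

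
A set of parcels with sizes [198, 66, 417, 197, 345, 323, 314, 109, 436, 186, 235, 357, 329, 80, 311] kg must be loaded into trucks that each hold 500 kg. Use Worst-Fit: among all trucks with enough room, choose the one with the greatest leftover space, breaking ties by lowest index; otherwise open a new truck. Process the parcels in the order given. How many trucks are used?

Put 198 kg in truck 1; 302 kg remain.
Put 66 kg in truck 1; 236 kg remain.
Put 417 kg in truck 2; 83 kg remain.
Put 197 kg in truck 1; 39 kg remain.
Put 345 kg in truck 3; 155 kg remain.
Put 323 kg in truck 4; 177 kg remain.
Put 314 kg in truck 5; 186 kg remain.
Put 109 kg in truck 5; 77 kg remain.
Put 436 kg in truck 6; 64 kg remain.
Put 186 kg in truck 7; 314 kg remain.
Put 235 kg in truck 7; 79 kg remain.
Put 357 kg in truck 8; 143 kg remain.
Put 329 kg in truck 9; 171 kg remain.
Put 80 kg in truck 4; 97 kg remain.
Put 311 kg in truck 10; 189 kg remain.
Final trucks: [198,66,197] [417] [345] [323,80] [314,109] [436] [186,235] [357] [329] [311].

10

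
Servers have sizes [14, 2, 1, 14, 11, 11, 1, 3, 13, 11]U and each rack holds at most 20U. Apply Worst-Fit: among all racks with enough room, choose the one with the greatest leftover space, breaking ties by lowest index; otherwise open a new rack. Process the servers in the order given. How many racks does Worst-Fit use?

6

rack 1: place 14U, 6U left
rack 1: place 2U, 4U left
rack 1: place 1U, 3U left
rack 2: place 14U, 6U left
rack 3: place 11U, 9U left
rack 4: place 11U, 9U left
rack 3: place 1U, 8U left
rack 4: place 3U, 6U left
rack 5: place 13U, 7U left
rack 6: place 11U, 9U left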